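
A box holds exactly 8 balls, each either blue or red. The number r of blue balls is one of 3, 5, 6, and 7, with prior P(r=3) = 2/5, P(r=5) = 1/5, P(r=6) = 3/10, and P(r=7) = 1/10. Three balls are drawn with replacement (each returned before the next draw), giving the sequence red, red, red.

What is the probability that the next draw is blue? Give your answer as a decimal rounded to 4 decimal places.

0.4147

The likelihood of the observed sequence under each hypothesis: P(data | r = 3) = (5/8)(5/8)(5/8) = 0.24414; P(data | r = 5) = (3/8)(3/8)(3/8) = 0.052734; P(data | r = 6) = (2/8)(2/8)(2/8) = 0.015625; P(data | r = 7) = (1/8)(1/8)(1/8) = 0.0019531.
Weighting by the prior gives 2/5 · 0.24414 = 0.097656, 1/5 · 0.052734 = 0.010547, 3/10 · 0.015625 = 0.0046875, 1/10 · 0.0019531 = 0.00019531; with total 0.11309.
Normalising, the posterior is P(r = 3 | data) = 0.86356, P(r = 5 | data) = 0.093264, P(r = 6 | data) = 0.041451, P(r = 7 | data) = 0.0017271.
So P(blue next | data) = Σ P(blue next | H) P(H | data) = (3/8)(0.86356) + (5/8)(0.093264) + (3/4)(0.041451) + (7/8)(0.0017271) = 0.41472.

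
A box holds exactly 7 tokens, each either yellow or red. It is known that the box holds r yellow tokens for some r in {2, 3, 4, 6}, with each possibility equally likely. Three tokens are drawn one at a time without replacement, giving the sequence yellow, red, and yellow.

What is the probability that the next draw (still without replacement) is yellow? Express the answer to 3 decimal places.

0.540

Under each hypothesis, the probability of the observed sequence is: P(data | r = 2) = (2/7)(5/6)(1/5) = 1/21; P(data | r = 3) = (3/7)(4/6)(2/5) = 4/35; P(data | r = 4) = (4/7)(3/6)(3/5) = 6/35; P(data | r = 6) = (6/7)(1/6)(5/5) = 1/7.
Weighting by the prior gives 1/4 · 1/21 = 1/84, 1/4 · 4/35 = 1/35, 1/4 · 6/35 = 3/70, 1/4 · 1/7 = 1/28; these sum to 5/42.
Normalising, the posterior is P(r = 2 | data) = 1/10, P(r = 3 | data) = 6/25, P(r = 4 | data) = 9/25, P(r = 6 | data) = 3/10.
So P(yellow next | data) = Σ P(yellow next | H) P(H | data) = (0)(1/10) + (1/4)(6/25) + (1/2)(9/25) + (1)(3/10) = 27/50.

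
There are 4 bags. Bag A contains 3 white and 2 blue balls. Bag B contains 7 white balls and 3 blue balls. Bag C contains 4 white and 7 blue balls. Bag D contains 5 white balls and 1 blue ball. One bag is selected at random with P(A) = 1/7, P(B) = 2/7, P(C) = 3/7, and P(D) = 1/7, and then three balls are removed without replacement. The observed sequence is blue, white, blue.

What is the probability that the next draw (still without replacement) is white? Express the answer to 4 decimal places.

Compute the likelihood of the observed sequence for each case: P(data | bag A) = (2/5)(3/4)(1/3) = 0.1; P(data | bag B) = (3/10)(7/9)(2/8) = 0.058333; P(data | bag C) = (7/11)(4/10)(6/9) = 0.1697; P(data | bag D) = (1/6)(5/5)(0/4) = 0.
Weighting by the prior gives 1/7 · 0.1 = 0.014286, 2/7 · 0.058333 = 0.016667, 3/7 · 0.1697 = 0.072727, 1/7 · 0 = 0; summing to 0.10368.
The posterior is then P(bag A | data) = 0.13779, P(bag B | data) = 0.16075, P(bag C | data) = 0.70146, P(bag D | data) = 0.
So P(white next | data) = Σ P(white next | H) P(H | data) = (1)(0.13779) + (6/7)(0.16075) + (3/8)(0.70146) = 0.53862.

0.5386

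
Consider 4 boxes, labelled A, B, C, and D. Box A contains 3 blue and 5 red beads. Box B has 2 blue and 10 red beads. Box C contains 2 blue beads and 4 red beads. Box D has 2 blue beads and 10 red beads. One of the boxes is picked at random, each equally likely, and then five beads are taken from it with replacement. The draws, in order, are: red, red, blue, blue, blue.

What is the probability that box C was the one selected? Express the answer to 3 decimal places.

0.378

The likelihood of the observed sequence under each hypothesis: P(data | box A) = (5/8)(5/8)(3/8)(3/8)(3/8) = 0.020599; P(data | box B) = (10/12)(10/12)(2/12)(2/12)(2/12) = 0.003215; P(data | box C) = (4/6)(4/6)(2/6)(2/6)(2/6) = 0.016461; P(data | box D) = (10/12)(10/12)(2/12)(2/12)(2/12) = 0.003215.
Multiplying each by its prior: 1/4 · 0.020599 = 0.0051498, 1/4 · 0.003215 = 0.00080376, 1/4 · 0.016461 = 0.0041152, 1/4 · 0.003215 = 0.00080376; these sum to 0.010873.
So P(box C | data) = (0.0041152) / (0.010873) = 0.3785.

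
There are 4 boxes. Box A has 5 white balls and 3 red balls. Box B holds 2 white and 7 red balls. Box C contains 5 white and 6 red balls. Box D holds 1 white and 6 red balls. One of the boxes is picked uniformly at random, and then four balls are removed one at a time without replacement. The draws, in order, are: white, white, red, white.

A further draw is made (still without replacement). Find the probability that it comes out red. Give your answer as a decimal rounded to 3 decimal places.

For each hypothesis, P(data | H) works out to: P(data | box A) = (5/8)(4/7)(3/6)(3/5) = 0.10714; P(data | box B) = (2/9)(1/8)(7/7)(0/6) = 0; P(data | box C) = (5/11)(4/10)(6/9)(3/8) = 0.045455; P(data | box D) = (1/7)(0/6) = 0.
The prior-weighted likelihoods are 1/4 · 0.10714 = 0.026786, 1/4 · 0 = 0, 1/4 · 0.045455 = 0.011364, 1/4 · 0 = 0; summing to 0.038149.
The posterior is then P(box A | data) = 0.70213, P(box B | data) = 0, P(box C | data) = 0.29787, P(box D | data) = 0.
The predictive probability is P(red next | data) = (1/2)(0.70213) + (5/7)(0.29787) = 0.56383.

0.564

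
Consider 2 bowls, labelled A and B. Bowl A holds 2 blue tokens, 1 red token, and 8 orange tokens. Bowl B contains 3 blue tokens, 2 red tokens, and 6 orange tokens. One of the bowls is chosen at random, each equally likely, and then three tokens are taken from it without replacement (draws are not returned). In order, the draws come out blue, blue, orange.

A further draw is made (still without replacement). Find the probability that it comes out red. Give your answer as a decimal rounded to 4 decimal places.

For each hypothesis, P(data | H) works out to: P(data | bowl A) = (2/11)(1/10)(8/9) = 8/495; P(data | bowl B) = (3/11)(2/10)(6/9) = 2/55.
Weighting by the prior gives 1/2 · 8/495 = 4/495, 1/2 · 2/55 = 1/55; these sum to 13/495.
Normalising, the posterior is P(bowl A | data) = 4/13, P(bowl B | data) = 9/13.
The predictive probability is P(red next | data) = (1/8)(4/13) + (1/4)(9/13) = 11/52.

0.2115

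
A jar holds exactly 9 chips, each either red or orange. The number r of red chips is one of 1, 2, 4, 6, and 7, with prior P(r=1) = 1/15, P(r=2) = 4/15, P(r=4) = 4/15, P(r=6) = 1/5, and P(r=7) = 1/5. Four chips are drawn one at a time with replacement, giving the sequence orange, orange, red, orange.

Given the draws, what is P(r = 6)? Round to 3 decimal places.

0.082

For each hypothesis, P(data | H) works out to: P(data | r = 1) = (8/9)(8/9)(1/9)(8/9) = 0.078037; P(data | r = 2) = (7/9)(7/9)(2/9)(7/9) = 0.10456; P(data | r = 4) = (5/9)(5/9)(4/9)(5/9) = 0.076208; P(data | r = 6) = (3/9)(3/9)(6/9)(3/9) = 0.024691; P(data | r = 7) = (2/9)(2/9)(7/9)(2/9) = 0.0085353.
The prior-weighted likelihoods are 1/15 · 0.078037 = 0.0052025, 4/15 · 0.10456 = 0.027882, 4/15 · 0.076208 = 0.020322, 1/5 · 0.024691 = 0.0049383, 1/5 · 0.0085353 = 0.0017071; with total 0.060052.
Therefore the posterior P(r = 6 | data) = (0.0049383) / (0.060052) = 0.082234.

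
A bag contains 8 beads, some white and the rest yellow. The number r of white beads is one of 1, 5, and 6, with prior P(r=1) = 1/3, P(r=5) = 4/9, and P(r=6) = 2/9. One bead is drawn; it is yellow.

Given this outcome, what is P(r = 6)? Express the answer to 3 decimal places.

Under each hypothesis, the probability of this draw is: P(data | r = 1) = (7/8) = 7/8; P(data | r = 5) = (3/8) = 3/8; P(data | r = 6) = (2/8) = 1/4.
Weighting by the prior gives 1/3 · 7/8 = 7/24, 4/9 · 3/8 = 1/6, 2/9 · 1/4 = 1/18; summing to 37/72.
By Bayes' rule, P(r = 6 | data) = (1/18) / (37/72) = 4/37.

0.108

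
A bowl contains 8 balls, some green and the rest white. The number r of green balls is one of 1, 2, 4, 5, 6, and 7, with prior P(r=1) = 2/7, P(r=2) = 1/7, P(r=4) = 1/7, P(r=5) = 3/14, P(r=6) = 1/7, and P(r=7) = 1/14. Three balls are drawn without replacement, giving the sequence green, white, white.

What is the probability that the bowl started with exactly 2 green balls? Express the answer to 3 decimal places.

For each hypothesis, P(data | H) works out to: P(data | r = 1) = (1/8)(7/7)(6/6) = 1/8; P(data | r = 2) = (2/8)(6/7)(5/6) = 5/28; P(data | r = 4) = (4/8)(4/7)(3/6) = 1/7; P(data | r = 5) = (5/8)(3/7)(2/6) = 5/56; P(data | r = 6) = (6/8)(2/7)(1/6) = 1/28; P(data | r = 7) = (7/8)(1/7)(0/6) = 0.
Multiplying each by its prior: 2/7 · 1/8 = 1/28, 1/7 · 5/28 = 5/196, 1/7 · 1/7 = 1/49, 3/14 · 5/56 = 15/784, 1/7 · 1/28 = 1/196, 1/14 · 0 = 0; with total 83/784.
Therefore the posterior P(r = 2 | data) = (5/196) / (83/784) = 20/83.

0.241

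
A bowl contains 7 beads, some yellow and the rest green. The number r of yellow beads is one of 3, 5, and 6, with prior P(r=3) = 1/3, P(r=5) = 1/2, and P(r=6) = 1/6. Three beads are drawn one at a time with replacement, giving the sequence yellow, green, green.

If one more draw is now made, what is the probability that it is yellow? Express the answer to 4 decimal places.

Compute the likelihood of the observed sequence for each case: P(data | r = 3) = (3/7)(4/7)(4/7) = 48/343; P(data | r = 5) = (5/7)(2/7)(2/7) = 20/343; P(data | r = 6) = (6/7)(1/7)(1/7) = 6/343.
Multiplying each by its prior: 1/3 · 48/343 = 16/343, 1/2 · 20/343 = 10/343, 1/6 · 6/343 = 1/343; with total 27/343.
Normalising, the posterior is P(r = 3 | data) = 16/27, P(r = 5 | data) = 10/27, P(r = 6 | data) = 1/27.
So P(yellow next | data) = Σ P(yellow next | H) P(H | data) = (3/7)(16/27) + (5/7)(10/27) + (6/7)(1/27) = 104/189.

0.5503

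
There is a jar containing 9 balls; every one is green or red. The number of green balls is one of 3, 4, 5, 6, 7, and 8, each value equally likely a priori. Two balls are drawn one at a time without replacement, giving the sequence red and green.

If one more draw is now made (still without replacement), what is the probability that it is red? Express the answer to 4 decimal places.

0.4082

For each hypothesis, P(data | H) works out to: P(data | r = 3) = (6/9)(3/8) = 1/4; P(data | r = 4) = (5/9)(4/8) = 5/18; P(data | r = 5) = (4/9)(5/8) = 5/18; P(data | r = 6) = (3/9)(6/8) = 1/4; P(data | r = 7) = (2/9)(7/8) = 7/36; P(data | r = 8) = (1/9)(8/8) = 1/9.
Multiplying each by its prior: 1/6 · 1/4 = 1/24, 1/6 · 5/18 = 5/108, 1/6 · 5/18 = 5/108, 1/6 · 1/4 = 1/24, 1/6 · 7/36 = 7/216, 1/6 · 1/9 = 1/54; with total 49/216.
The posterior is then P(r = 3 | data) = 9/49, P(r = 4 | data) = 10/49, P(r = 5 | data) = 10/49, P(r = 6 | data) = 9/49, P(r = 7 | data) = 1/7, P(r = 8 | data) = 4/49.
The predictive probability is P(red next | data) = (5/7)(9/49) + (4/7)(10/49) + (3/7)(10/49) + (2/7)(9/49) + (1/7)(1/7) + (0)(4/49) = 20/49.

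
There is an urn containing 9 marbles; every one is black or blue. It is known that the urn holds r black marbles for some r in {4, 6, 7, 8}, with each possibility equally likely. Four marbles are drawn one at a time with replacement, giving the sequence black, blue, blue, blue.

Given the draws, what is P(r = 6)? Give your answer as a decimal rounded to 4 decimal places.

For each hypothesis, P(data | H) works out to: P(data | r = 4) = (4/9)(5/9)(5/9)(5/9) = 0.076208; P(data | r = 6) = (6/9)(3/9)(3/9)(3/9) = 0.024691; P(data | r = 7) = (7/9)(2/9)(2/9)(2/9) = 0.0085353; P(data | r = 8) = (8/9)(1/9)(1/9)(1/9) = 0.0012193.
Weighting by the prior gives 1/4 · 0.076208 = 0.019052, 1/4 · 0.024691 = 0.0061728, 1/4 · 0.0085353 = 0.0021338, 1/4 · 0.0012193 = 0.00030483; with total 0.027663.
So P(r = 6 | data) = (0.0061728) / (0.027663) = 0.22314.

0.2231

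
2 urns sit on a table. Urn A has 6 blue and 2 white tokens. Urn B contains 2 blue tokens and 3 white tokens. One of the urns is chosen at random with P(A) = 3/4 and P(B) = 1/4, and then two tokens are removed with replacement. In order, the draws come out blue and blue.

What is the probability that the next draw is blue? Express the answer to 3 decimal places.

0.720

Compute the likelihood of the observed sequence for each case: P(data | urn A) = (6/8)(6/8) = 0.5625; P(data | urn B) = (2/5)(2/5) = 0.16.
Multiplying each by its prior: 3/4 · 0.5625 = 0.42188, 1/4 · 0.16 = 0.04; summing to 0.46187.
Dividing through by the total gives posterior P(urn A | data) = 0.9134, P(urn B | data) = 0.086604.
So P(blue next | data) = Σ P(blue next | H) P(H | data) = (3/4)(0.9134) + (2/5)(0.086604) = 0.71969.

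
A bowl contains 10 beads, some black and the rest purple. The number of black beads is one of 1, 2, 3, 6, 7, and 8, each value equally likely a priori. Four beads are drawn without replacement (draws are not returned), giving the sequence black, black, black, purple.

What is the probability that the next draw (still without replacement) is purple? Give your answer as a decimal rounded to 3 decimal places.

0.331

Under each hypothesis, the probability of the observed sequence is: P(data | r = 1) = (1/10)(0/9) = 0; P(data | r = 2) = (2/10)(1/9)(0/8) = 0; P(data | r = 3) = (3/10)(2/9)(1/8)(7/7) = 1/120; P(data | r = 6) = (6/10)(5/9)(4/8)(4/7) = 2/21; P(data | r = 7) = (7/10)(6/9)(5/8)(3/7) = 1/8; P(data | r = 8) = (8/10)(7/9)(6/8)(2/7) = 2/15.
The prior-weighted likelihoods are 1/6 · 0 = 0, 1/6 · 0 = 0, 1/6 · 1/120 = 1/720, 1/6 · 2/21 = 1/63, 1/6 · 1/8 = 1/48, 1/6 · 2/15 = 1/45; summing to 19/315.
Normalising, the posterior is P(r = 1 | data) = 0, P(r = 2 | data) = 0, P(r = 3 | data) = 7/304, P(r = 6 | data) = 5/19, P(r = 7 | data) = 105/304, P(r = 8 | data) = 7/19.
Averaging over the posterior, P(purple next | data) = (1)(7/304) + (1/2)(5/19) + (1/3)(105/304) + (1/6)(7/19) = 151/456.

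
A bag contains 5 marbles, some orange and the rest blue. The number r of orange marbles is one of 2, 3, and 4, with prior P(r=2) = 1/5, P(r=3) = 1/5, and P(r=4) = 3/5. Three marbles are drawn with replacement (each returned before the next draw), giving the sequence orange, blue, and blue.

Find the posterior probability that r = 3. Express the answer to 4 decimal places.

For each hypothesis, P(data | H) works out to: P(data | r = 2) = (2/5)(3/5)(3/5) = 18/125; P(data | r = 3) = (3/5)(2/5)(2/5) = 12/125; P(data | r = 4) = (4/5)(1/5)(1/5) = 4/125.
Multiplying each by its prior: 1/5 · 18/125 = 18/625, 1/5 · 12/125 = 12/625, 3/5 · 4/125 = 12/625; these sum to 42/625.
By Bayes' rule, P(r = 3 | data) = (12/625) / (42/625) = 2/7.

0.2857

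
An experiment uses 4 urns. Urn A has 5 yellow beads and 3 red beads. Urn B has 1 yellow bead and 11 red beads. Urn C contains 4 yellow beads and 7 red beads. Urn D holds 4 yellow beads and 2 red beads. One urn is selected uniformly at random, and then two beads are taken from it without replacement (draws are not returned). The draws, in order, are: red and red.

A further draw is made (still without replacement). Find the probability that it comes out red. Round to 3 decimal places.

Compute the likelihood of the observed sequence for each case: P(data | urn A) = (3/8)(2/7) = 0.10714; P(data | urn B) = (11/12)(10/11) = 0.83333; P(data | urn C) = (7/11)(6/10) = 0.38182; P(data | urn D) = (2/6)(1/5) = 0.066667.
Multiplying each by its prior: 1/4 · 0.10714 = 0.026786, 1/4 · 0.83333 = 0.20833, 1/4 · 0.38182 = 0.095455, 1/4 · 0.066667 = 0.016667; with total 0.34724.
The posterior is then P(urn A | data) = 0.077139, P(urn B | data) = 0.59997, P(urn C | data) = 0.27489, P(urn D | data) = 0.047998.
The predictive probability is P(red next | data) = (1/6)(0.077139) + (9/10)(0.59997) + (5/9)(0.27489) + (0)(0.047998) = 0.70555.

0.706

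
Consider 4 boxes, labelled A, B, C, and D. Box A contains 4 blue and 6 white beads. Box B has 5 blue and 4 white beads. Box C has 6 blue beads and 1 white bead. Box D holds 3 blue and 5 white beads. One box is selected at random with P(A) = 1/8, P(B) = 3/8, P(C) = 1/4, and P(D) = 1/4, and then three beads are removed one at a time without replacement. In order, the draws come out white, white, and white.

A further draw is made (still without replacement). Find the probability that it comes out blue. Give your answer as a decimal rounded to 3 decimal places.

Under each hypothesis, the probability of the observed sequence is: P(data | box A) = (6/10)(5/9)(4/8) = 1/6; P(data | box B) = (4/9)(3/8)(2/7) = 1/21; P(data | box C) = (1/7)(0/6) = 0; P(data | box D) = (5/8)(4/7)(3/6) = 5/28.
Multiplying each by its prior: 1/8 · 1/6 = 1/48, 3/8 · 1/21 = 1/56, 1/4 · 0 = 0, 1/4 · 5/28 = 5/112; with total 1/12.
Dividing through by the total gives posterior P(box A | data) = 1/4, P(box B | data) = 3/14, P(box C | data) = 0, P(box D | data) = 15/28.
So P(blue next | data) = Σ P(blue next | H) P(H | data) = (4/7)(1/4) + (5/6)(3/14) + (3/5)(15/28) = 9/14.

0.643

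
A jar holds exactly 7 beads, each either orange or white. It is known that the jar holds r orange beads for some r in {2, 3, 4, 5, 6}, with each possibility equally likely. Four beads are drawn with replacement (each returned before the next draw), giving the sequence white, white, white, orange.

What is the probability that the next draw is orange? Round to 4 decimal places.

Under each hypothesis, the probability of the observed sequence is: P(data | r = 2) = (5/7)(5/7)(5/7)(2/7) = 0.10412; P(data | r = 3) = (4/7)(4/7)(4/7)(3/7) = 0.079967; P(data | r = 4) = (3/7)(3/7)(3/7)(4/7) = 0.044981; P(data | r = 5) = (2/7)(2/7)(2/7)(5/7) = 0.01666; P(data | r = 6) = (1/7)(1/7)(1/7)(6/7) = 0.002499.
The prior-weighted likelihoods are 1/5 · 0.10412 = 0.020825, 1/5 · 0.079967 = 0.015993, 1/5 · 0.044981 = 0.0089963, 1/5 · 0.01666 = 0.0033319, 1/5 · 0.002499 = 0.00049979; summing to 0.049646.
Dividing through by the total gives posterior P(r = 2 | data) = 0.41946, P(r = 3 | data) = 0.32215, P(r = 4 | data) = 0.18121, P(r = 5 | data) = 0.067114, P(r = 6 | data) = 0.010067.
Averaging over the posterior, P(orange next | data) = (2/7)(0.41946) + (3/7)(0.32215) + (4/7)(0.18121) + (5/7)(0.067114) + (6/7)(0.010067) = 0.41802.

0.4180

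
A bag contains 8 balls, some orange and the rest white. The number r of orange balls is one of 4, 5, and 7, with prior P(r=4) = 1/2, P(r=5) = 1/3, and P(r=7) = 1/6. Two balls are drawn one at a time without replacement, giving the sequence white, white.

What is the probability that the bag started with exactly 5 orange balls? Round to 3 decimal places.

0.250

The likelihood of the observed sequence under each hypothesis: P(data | r = 4) = (4/8)(3/7) = 3/14; P(data | r = 5) = (3/8)(2/7) = 3/28; P(data | r = 7) = (1/8)(0/7) = 0.
Multiplying each by its prior: 1/2 · 3/14 = 3/28, 1/3 · 3/28 = 1/28, 1/6 · 0 = 0; with total 1/7.
Therefore the posterior P(r = 5 | data) = (1/28) / (1/7) = 1/4.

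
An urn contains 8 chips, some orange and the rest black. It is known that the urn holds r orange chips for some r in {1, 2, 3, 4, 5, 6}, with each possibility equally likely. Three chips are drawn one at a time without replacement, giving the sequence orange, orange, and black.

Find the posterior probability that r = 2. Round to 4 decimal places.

For each hypothesis, P(data | H) works out to: P(data | r = 1) = (1/8)(0/7) = 0; P(data | r = 2) = (2/8)(1/7)(6/6) = 1/28; P(data | r = 3) = (3/8)(2/7)(5/6) = 5/56; P(data | r = 4) = (4/8)(3/7)(4/6) = 1/7; P(data | r = 5) = (5/8)(4/7)(3/6) = 5/28; P(data | r = 6) = (6/8)(5/7)(2/6) = 5/28.
Multiplying each by its prior: 1/6 · 0 = 0, 1/6 · 1/28 = 1/168, 1/6 · 5/56 = 5/336, 1/6 · 1/7 = 1/42, 1/6 · 5/28 = 5/168, 1/6 · 5/28 = 5/168; with total 5/48.
Therefore the posterior P(r = 2 | data) = (1/168) / (5/48) = 2/35.

0.0571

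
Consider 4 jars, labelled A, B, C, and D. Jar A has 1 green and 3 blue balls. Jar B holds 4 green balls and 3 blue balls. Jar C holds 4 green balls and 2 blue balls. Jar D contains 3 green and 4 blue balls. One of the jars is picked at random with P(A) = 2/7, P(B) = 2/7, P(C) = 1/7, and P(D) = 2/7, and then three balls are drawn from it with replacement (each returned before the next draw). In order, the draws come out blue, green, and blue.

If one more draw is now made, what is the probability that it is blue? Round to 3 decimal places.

0.575

The likelihood of the observed sequence under each hypothesis: P(data | jar A) = (3/4)(1/4)(3/4) = 0.14062; P(data | jar B) = (3/7)(4/7)(3/7) = 0.10496; P(data | jar C) = (2/6)(4/6)(2/6) = 0.074074; P(data | jar D) = (4/7)(3/7)(4/7) = 0.13994.
Weighting by the prior gives 2/7 · 0.14062 = 0.040179, 2/7 · 0.10496 = 0.029988, 1/7 · 0.074074 = 0.010582, 2/7 · 0.13994 = 0.039983; these sum to 0.12073.
The posterior is then P(jar A | data) = 0.33279, P(jar B | data) = 0.24838, P(jar C | data) = 0.087649, P(jar D | data) = 0.33118.
Averaging over the posterior, P(blue next | data) = (3/4)(0.33279) + (3/7)(0.24838) + (1/3)(0.087649) + (4/7)(0.33118) = 0.5745.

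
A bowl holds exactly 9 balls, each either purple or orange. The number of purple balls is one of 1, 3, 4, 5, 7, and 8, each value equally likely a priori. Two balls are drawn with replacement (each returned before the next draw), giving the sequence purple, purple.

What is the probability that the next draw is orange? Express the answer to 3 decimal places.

Compute the likelihood of the observed sequence for each case: P(data | r = 1) = (1/9)(1/9) = 1/81; P(data | r = 3) = (3/9)(3/9) = 1/9; P(data | r = 4) = (4/9)(4/9) = 16/81; P(data | r = 5) = (5/9)(5/9) = 25/81; P(data | r = 7) = (7/9)(7/9) = 49/81; P(data | r = 8) = (8/9)(8/9) = 64/81.
Multiplying each by its prior: 1/6 · 1/81 = 1/486, 1/6 · 1/9 = 1/54, 1/6 · 16/81 = 8/243, 1/6 · 25/81 = 25/486, 1/6 · 49/81 = 49/486, 1/6 · 64/81 = 32/243; with total 82/243.
Normalising, the posterior is P(r = 1 | data) = 1/164, P(r = 3 | data) = 9/164, P(r = 4 | data) = 4/41, P(r = 5 | data) = 25/164, P(r = 7 | data) = 49/164, P(r = 8 | data) = 16/41.
Averaging over the posterior, P(orange next | data) = (8/9)(1/164) + (2/3)(9/164) + (5/9)(4/41) + (4/9)(25/164) + (2/9)(49/164) + (1/9)(16/41) = 101/369.

0.274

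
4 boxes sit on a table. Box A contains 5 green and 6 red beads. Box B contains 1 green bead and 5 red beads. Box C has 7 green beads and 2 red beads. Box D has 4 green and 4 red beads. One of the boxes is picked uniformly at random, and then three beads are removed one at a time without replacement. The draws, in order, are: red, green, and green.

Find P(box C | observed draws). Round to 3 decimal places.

The likelihood of the observed sequence under each hypothesis: P(data | box A) = (6/11)(5/10)(4/9) = 0.12121; P(data | box B) = (5/6)(1/5)(0/4) = 0; P(data | box C) = (2/9)(7/8)(6/7) = 0.16667; P(data | box D) = (4/8)(4/7)(3/6) = 0.14286.
The prior-weighted likelihoods are 1/4 · 0.12121 = 0.030303, 1/4 · 0 = 0, 1/4 · 0.16667 = 0.041667, 1/4 · 0.14286 = 0.035714; these sum to 0.10768.
Hence P(box C | data) = (0.041667) / (0.10768) = 0.38693.

0.387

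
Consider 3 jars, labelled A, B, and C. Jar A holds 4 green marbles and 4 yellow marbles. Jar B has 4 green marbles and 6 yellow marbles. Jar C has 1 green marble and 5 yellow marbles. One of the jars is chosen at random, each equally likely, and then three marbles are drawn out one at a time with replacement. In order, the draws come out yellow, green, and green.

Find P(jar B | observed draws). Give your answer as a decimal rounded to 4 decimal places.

The likelihood of the observed sequence under each hypothesis: P(data | jar A) = (4/8)(4/8)(4/8) = 0.125; P(data | jar B) = (6/10)(4/10)(4/10) = 0.096; P(data | jar C) = (5/6)(1/6)(1/6) = 0.023148.
Multiplying each by its prior: 1/3 · 0.125 = 0.041667, 1/3 · 0.096 = 0.032, 1/3 · 0.023148 = 0.007716; these sum to 0.081383.
Hence P(jar B | data) = (0.032) / (0.081383) = 0.3932.

0.3932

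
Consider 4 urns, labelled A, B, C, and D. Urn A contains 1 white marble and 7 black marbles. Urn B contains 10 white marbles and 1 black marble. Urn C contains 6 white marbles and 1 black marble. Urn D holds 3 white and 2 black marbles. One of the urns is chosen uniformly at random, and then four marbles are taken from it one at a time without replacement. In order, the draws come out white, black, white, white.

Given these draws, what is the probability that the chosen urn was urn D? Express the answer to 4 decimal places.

For each hypothesis, P(data | H) works out to: P(data | urn A) = (1/8)(7/7)(0/6) = 0; P(data | urn B) = (10/11)(1/10)(9/9)(8/8) = 0.090909; P(data | urn C) = (6/7)(1/6)(5/5)(4/4) = 0.14286; P(data | urn D) = (3/5)(2/4)(2/3)(1/2) = 0.1.
Multiplying each by its prior: 1/4 · 0 = 0, 1/4 · 0.090909 = 0.022727, 1/4 · 0.14286 = 0.035714, 1/4 · 0.1 = 0.025; summing to 0.083442.
By Bayes' rule, P(urn D | data) = (0.025) / (0.083442) = 0.29961.

0.2996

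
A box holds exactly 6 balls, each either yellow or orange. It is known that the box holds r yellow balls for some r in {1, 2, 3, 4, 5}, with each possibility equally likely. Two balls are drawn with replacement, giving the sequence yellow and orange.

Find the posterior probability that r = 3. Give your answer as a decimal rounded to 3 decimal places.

0.257

Under each hypothesis, the probability of the observed sequence is: P(data | r = 1) = (1/6)(5/6) = 5/36; P(data | r = 2) = (2/6)(4/6) = 2/9; P(data | r = 3) = (3/6)(3/6) = 1/4; P(data | r = 4) = (4/6)(2/6) = 2/9; P(data | r = 5) = (5/6)(1/6) = 5/36.
Weighting by the prior gives 1/5 · 5/36 = 1/36, 1/5 · 2/9 = 2/45, 1/5 · 1/4 = 1/20, 1/5 · 2/9 = 2/45, 1/5 · 5/36 = 1/36; these sum to 7/36.
By Bayes' rule, P(r = 3 | data) = (1/20) / (7/36) = 9/35.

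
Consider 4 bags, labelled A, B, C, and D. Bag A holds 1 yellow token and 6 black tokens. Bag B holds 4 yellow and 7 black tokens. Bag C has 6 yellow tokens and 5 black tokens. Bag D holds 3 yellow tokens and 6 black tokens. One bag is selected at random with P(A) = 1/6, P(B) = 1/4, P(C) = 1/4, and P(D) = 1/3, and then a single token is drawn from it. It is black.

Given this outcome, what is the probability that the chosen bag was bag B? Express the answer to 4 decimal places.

Compute the likelihood of this draw for each case: P(data | bag A) = (6/7) = 6/7; P(data | bag B) = (7/11) = 7/11; P(data | bag C) = (5/11) = 5/11; P(data | bag D) = (6/9) = 2/3.
The prior-weighted likelihoods are 1/6 · 6/7 = 1/7, 1/4 · 7/11 = 7/44, 1/4 · 5/11 = 5/44, 1/3 · 2/3 = 2/9; summing to 442/693.
By Bayes' rule, P(bag B | data) = (7/44) / (442/693) = 441/1768.

0.2494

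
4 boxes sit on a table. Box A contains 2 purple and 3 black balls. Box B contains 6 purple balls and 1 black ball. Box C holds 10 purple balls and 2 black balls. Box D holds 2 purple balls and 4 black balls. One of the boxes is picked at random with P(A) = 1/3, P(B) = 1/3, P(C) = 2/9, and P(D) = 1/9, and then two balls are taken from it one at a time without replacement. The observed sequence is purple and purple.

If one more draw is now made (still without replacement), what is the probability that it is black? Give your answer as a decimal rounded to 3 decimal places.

Compute the likelihood of the observed sequence for each case: P(data | box A) = (2/5)(1/4) = 0.1; P(data | box B) = (6/7)(5/6) = 0.71429; P(data | box C) = (10/12)(9/11) = 0.68182; P(data | box D) = (2/6)(1/5) = 0.066667.
Multiplying each by its prior: 1/3 · 0.1 = 0.033333, 1/3 · 0.71429 = 0.2381, 2/9 · 0.68182 = 0.15152, 1/9 · 0.066667 = 0.0074074; summing to 0.43035.
Dividing through by the total gives posterior P(box A | data) = 0.077456, P(box B | data) = 0.55326, P(box C | data) = 0.35207, P(box D | data) = 0.017212.
Averaging over the posterior, P(black next | data) = (1)(0.077456) + (1/5)(0.55326) + (1/5)(0.35207) + (1)(0.017212) = 0.27573.

0.276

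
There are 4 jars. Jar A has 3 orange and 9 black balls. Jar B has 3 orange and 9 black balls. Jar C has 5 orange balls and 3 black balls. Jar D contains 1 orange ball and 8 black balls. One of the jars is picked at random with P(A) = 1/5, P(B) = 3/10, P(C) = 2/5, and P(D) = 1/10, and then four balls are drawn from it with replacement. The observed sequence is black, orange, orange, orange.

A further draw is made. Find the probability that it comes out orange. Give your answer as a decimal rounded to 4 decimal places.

0.5720

Under each hypothesis, the probability of the observed sequence is: P(data | jar A) = (9/12)(3/12)(3/12)(3/12) = 0.011719; P(data | jar B) = (9/12)(3/12)(3/12)(3/12) = 0.011719; P(data | jar C) = (3/8)(5/8)(5/8)(5/8) = 0.091553; P(data | jar D) = (8/9)(1/9)(1/9)(1/9) = 0.0012193.
The prior-weighted likelihoods are 1/5 · 0.011719 = 0.0023437, 3/10 · 0.011719 = 0.0035156, 2/5 · 0.091553 = 0.036621, 1/10 · 0.0012193 = 0.00012193; summing to 0.042602.
Dividing through by the total gives posterior P(jar A | data) = 0.055015, P(jar B | data) = 0.082522, P(jar C | data) = 0.8596, P(jar D | data) = 0.0028621.
The predictive probability is P(orange next | data) = (1/4)(0.055015) + (1/4)(0.082522) + (5/8)(0.8596) + (1/9)(0.0028621) = 0.57195.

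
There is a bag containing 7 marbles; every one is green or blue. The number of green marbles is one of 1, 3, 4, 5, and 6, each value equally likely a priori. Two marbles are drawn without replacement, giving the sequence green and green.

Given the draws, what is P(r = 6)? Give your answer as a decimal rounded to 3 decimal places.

For each hypothesis, P(data | H) works out to: P(data | r = 1) = (1/7)(0/6) = 0; P(data | r = 3) = (3/7)(2/6) = 1/7; P(data | r = 4) = (4/7)(3/6) = 2/7; P(data | r = 5) = (5/7)(4/6) = 10/21; P(data | r = 6) = (6/7)(5/6) = 5/7.
Multiplying each by its prior: 1/5 · 0 = 0, 1/5 · 1/7 = 1/35, 1/5 · 2/7 = 2/35, 1/5 · 10/21 = 2/21, 1/5 · 5/7 = 1/7; with total 34/105.
Hence P(r = 6 | data) = (1/7) / (34/105) = 15/34.

0.441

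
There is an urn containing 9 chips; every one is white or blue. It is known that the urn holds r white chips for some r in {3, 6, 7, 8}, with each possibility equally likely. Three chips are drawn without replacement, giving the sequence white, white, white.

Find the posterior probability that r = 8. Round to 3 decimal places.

0.500

The likelihood of the observed sequence under each hypothesis: P(data | r = 3) = (3/9)(2/8)(1/7) = 1/84; P(data | r = 6) = (6/9)(5/8)(4/7) = 5/21; P(data | r = 7) = (7/9)(6/8)(5/7) = 5/12; P(data | r = 8) = (8/9)(7/8)(6/7) = 2/3.
Weighting by the prior gives 1/4 · 1/84 = 1/336, 1/4 · 5/21 = 5/84, 1/4 · 5/12 = 5/48, 1/4 · 2/3 = 1/6; these sum to 1/3.
Therefore the posterior P(r = 8 | data) = (1/6) / (1/3) = 1/2.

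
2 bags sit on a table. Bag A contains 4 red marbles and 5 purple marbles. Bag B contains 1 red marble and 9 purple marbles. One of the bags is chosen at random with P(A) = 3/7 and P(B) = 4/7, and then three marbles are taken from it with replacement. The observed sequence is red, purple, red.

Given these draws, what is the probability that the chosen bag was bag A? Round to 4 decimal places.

0.9014

Compute the likelihood of the observed sequence for each case: P(data | bag A) = (4/9)(5/9)(4/9) = 0.10974; P(data | bag B) = (1/10)(9/10)(1/10) = 0.009.
Weighting by the prior gives 3/7 · 0.10974 = 0.047031, 4/7 · 0.009 = 0.0051429; with total 0.052174.
Hence P(bag A | data) = (0.047031) / (0.052174) = 0.90143.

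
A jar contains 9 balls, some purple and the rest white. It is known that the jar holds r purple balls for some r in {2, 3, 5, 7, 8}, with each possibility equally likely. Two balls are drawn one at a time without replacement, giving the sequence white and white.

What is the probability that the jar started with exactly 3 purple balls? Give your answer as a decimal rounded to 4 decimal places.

Compute the likelihood of the observed sequence for each case: P(data | r = 2) = (7/9)(6/8) = 7/12; P(data | r = 3) = (6/9)(5/8) = 5/12; P(data | r = 5) = (4/9)(3/8) = 1/6; P(data | r = 7) = (2/9)(1/8) = 1/36; P(data | r = 8) = (1/9)(0/8) = 0.
Weighting by the prior gives 1/5 · 7/12 = 7/60, 1/5 · 5/12 = 1/12, 1/5 · 1/6 = 1/30, 1/5 · 1/36 = 1/180, 1/5 · 0 = 0; summing to 43/180.
So P(r = 3 | data) = (1/12) / (43/180) = 15/43.

0.3488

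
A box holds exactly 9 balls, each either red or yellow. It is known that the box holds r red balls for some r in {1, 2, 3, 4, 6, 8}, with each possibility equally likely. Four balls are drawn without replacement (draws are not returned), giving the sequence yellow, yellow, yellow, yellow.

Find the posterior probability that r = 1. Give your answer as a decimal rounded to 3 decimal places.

Under each hypothesis, the probability of the observed sequence is: P(data | r = 1) = (8/9)(7/8)(6/7)(5/6) = 5/9; P(data | r = 2) = (7/9)(6/8)(5/7)(4/6) = 5/18; P(data | r = 3) = (6/9)(5/8)(4/7)(3/6) = 5/42; P(data | r = 4) = (5/9)(4/8)(3/7)(2/6) = 5/126; P(data | r = 6) = (3/9)(2/8)(1/7)(0/6) = 0; P(data | r = 8) = (1/9)(0/8) = 0.
Multiplying each by its prior: 1/6 · 5/9 = 5/54, 1/6 · 5/18 = 5/108, 1/6 · 5/42 = 5/252, 1/6 · 5/126 = 5/756, 1/6 · 0 = 0, 1/6 · 0 = 0; summing to 125/756.
So P(r = 1 | data) = (5/54) / (125/756) = 14/25.

0.560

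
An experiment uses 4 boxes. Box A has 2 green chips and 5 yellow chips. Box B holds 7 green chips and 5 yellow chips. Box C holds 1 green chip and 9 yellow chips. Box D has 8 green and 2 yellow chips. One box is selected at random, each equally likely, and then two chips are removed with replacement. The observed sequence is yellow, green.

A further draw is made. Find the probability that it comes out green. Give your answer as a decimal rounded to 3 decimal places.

The likelihood of the observed sequence under each hypothesis: P(data | box A) = (5/7)(2/7) = 0.20408; P(data | box B) = (5/12)(7/12) = 0.24306; P(data | box C) = (9/10)(1/10) = 0.09; P(data | box D) = (2/10)(8/10) = 0.16.
Weighting by the prior gives 1/4 · 0.20408 = 0.05102, 1/4 · 0.24306 = 0.060764, 1/4 · 0.09 = 0.0225, 1/4 · 0.16 = 0.04; with total 0.17428.
The posterior is then P(box A | data) = 0.29274, P(box B | data) = 0.34865, P(box C | data) = 0.1291, P(box D | data) = 0.22951.
So P(green next | data) = Σ P(green next | H) P(H | data) = (2/7)(0.29274) + (7/12)(0.34865) + (1/10)(0.1291) + (4/5)(0.22951) = 0.48354.

0.484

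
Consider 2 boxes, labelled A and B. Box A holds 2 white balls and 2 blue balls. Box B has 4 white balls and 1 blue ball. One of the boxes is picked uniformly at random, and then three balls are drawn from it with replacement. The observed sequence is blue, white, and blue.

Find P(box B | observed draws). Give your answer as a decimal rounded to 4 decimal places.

0.2038

Compute the likelihood of the observed sequence for each case: P(data | box A) = (2/4)(2/4)(2/4) = 0.125; P(data | box B) = (1/5)(4/5)(1/5) = 0.032.
The prior-weighted likelihoods are 1/2 · 0.125 = 0.0625, 1/2 · 0.032 = 0.016; summing to 0.0785.
Hence P(box B | data) = (0.016) / (0.0785) = 0.20382.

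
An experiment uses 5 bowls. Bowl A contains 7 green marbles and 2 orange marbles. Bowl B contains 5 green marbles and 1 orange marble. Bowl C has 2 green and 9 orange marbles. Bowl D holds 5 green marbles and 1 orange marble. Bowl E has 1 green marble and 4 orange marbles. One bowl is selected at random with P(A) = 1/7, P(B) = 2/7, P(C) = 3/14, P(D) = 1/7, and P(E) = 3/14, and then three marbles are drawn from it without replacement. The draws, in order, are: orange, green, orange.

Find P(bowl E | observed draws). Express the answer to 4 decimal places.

0.5495

Under each hypothesis, the probability of the observed sequence is: P(data | bowl A) = (2/9)(7/8)(1/7) = 0.027778; P(data | bowl B) = (1/6)(5/5)(0/4) = 0; P(data | bowl C) = (9/11)(2/10)(8/9) = 0.14545; P(data | bowl D) = (1/6)(5/5)(0/4) = 0; P(data | bowl E) = (4/5)(1/4)(3/3) = 0.2.
Multiplying each by its prior: 1/7 · 0.027778 = 0.0039683, 2/7 · 0 = 0, 3/14 · 0.14545 = 0.031169, 1/7 · 0 = 0, 3/14 · 0.2 = 0.042857; these sum to 0.077994.
Therefore the posterior P(bowl E | data) = (0.042857) / (0.077994) = 0.54949.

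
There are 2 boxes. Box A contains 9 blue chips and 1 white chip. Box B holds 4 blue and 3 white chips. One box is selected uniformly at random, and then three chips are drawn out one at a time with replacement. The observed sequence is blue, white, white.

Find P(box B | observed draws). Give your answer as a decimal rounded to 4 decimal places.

The likelihood of the observed sequence under each hypothesis: P(data | box A) = (9/10)(1/10)(1/10) = 0.009; P(data | box B) = (4/7)(3/7)(3/7) = 0.10496.
Weighting by the prior gives 1/2 · 0.009 = 0.0045, 1/2 · 0.10496 = 0.052478; with total 0.056978.
Hence P(box B | data) = (0.052478) / (0.056978) = 0.92102.

0.9210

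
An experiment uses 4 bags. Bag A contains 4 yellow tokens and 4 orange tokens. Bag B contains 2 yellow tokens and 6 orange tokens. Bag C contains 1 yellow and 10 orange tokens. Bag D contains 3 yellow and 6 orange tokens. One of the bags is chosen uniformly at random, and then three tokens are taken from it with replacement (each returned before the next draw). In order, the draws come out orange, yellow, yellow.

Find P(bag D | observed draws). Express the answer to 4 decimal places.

0.2922

For each hypothesis, P(data | H) works out to: P(data | bag A) = (4/8)(4/8)(4/8) = 0.125; P(data | bag B) = (6/8)(2/8)(2/8) = 0.046875; P(data | bag C) = (10/11)(1/11)(1/11) = 0.0075131; P(data | bag D) = (6/9)(3/9)(3/9) = 0.074074.
Weighting by the prior gives 1/4 · 0.125 = 0.03125, 1/4 · 0.046875 = 0.011719, 1/4 · 0.0075131 = 0.0018783, 1/4 · 0.074074 = 0.018519; summing to 0.063366.
So P(bag D | data) = (0.018519) / (0.063366) = 0.29225.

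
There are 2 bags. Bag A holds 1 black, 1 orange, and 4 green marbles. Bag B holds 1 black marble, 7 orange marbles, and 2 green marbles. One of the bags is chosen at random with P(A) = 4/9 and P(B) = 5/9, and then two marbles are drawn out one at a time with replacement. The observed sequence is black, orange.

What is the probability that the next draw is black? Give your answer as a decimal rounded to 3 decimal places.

0.116

The likelihood of the observed sequence under each hypothesis: P(data | bag A) = (1/6)(1/6) = 0.027778; P(data | bag B) = (1/10)(7/10) = 0.07.
Multiplying each by its prior: 4/9 · 0.027778 = 0.012346, 5/9 · 0.07 = 0.038889; with total 0.051235.
The posterior is then P(bag A | data) = 0.24096, P(bag B | data) = 0.75904.
The predictive probability is P(black next | data) = (1/6)(0.24096) + (1/10)(0.75904) = 0.11606.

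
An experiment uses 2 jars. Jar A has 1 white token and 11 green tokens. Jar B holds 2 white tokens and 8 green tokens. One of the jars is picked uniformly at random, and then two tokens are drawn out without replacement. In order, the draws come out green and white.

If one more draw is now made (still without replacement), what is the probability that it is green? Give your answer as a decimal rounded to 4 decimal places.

0.9149

The likelihood of the observed sequence under each hypothesis: P(data | jar A) = (11/12)(1/11) = 1/12; P(data | jar B) = (8/10)(2/9) = 8/45.
Multiplying each by its prior: 1/2 · 1/12 = 1/24, 1/2 · 8/45 = 4/45; with total 47/360.
The posterior is then P(jar A | data) = 15/47, P(jar B | data) = 32/47.
The predictive probability is P(green next | data) = (1)(15/47) + (7/8)(32/47) = 43/47.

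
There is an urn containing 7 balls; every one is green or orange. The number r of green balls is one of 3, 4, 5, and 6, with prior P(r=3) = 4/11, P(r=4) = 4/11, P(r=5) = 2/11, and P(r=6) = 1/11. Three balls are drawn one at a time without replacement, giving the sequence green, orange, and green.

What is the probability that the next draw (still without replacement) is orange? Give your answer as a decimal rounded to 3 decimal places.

The likelihood of the observed sequence under each hypothesis: P(data | r = 3) = (3/7)(4/6)(2/5) = 4/35; P(data | r = 4) = (4/7)(3/6)(3/5) = 6/35; P(data | r = 5) = (5/7)(2/6)(4/5) = 4/21; P(data | r = 6) = (6/7)(1/6)(5/5) = 1/7.
Weighting by the prior gives 4/11 · 4/35 = 16/385, 4/11 · 6/35 = 24/385, 2/11 · 4/21 = 8/231, 1/11 · 1/7 = 1/77; summing to 5/33.
Normalising, the posterior is P(r = 3 | data) = 48/175, P(r = 4 | data) = 72/175, P(r = 5 | data) = 8/35, P(r = 6 | data) = 3/35.
Averaging over the posterior, P(orange next | data) = (3/4)(48/175) + (1/2)(72/175) + (1/4)(8/35) + (0)(3/35) = 82/175.

0.469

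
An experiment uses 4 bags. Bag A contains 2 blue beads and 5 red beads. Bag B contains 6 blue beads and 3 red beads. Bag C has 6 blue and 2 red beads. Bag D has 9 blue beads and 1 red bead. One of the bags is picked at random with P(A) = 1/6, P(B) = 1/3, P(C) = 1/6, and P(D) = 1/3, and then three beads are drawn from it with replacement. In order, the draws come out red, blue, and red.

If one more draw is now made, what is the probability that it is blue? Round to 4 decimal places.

0.5345

For each hypothesis, P(data | H) works out to: P(data | bag A) = (5/7)(2/7)(5/7) = 0.14577; P(data | bag B) = (3/9)(6/9)(3/9) = 0.074074; P(data | bag C) = (2/8)(6/8)(2/8) = 0.046875; P(data | bag D) = (1/10)(9/10)(1/10) = 0.009.
Weighting by the prior gives 1/6 · 0.14577 = 0.024295, 1/3 · 0.074074 = 0.024691, 1/6 · 0.046875 = 0.0078125, 1/3 · 0.009 = 0.003; summing to 0.059799.
The posterior is then P(bag A | data) = 0.40628, P(bag B | data) = 0.4129, P(bag C | data) = 0.13065, P(bag D | data) = 0.050168.
The predictive probability is P(blue next | data) = (2/7)(0.40628) + (2/3)(0.4129) + (3/4)(0.13065) + (9/10)(0.050168) = 0.53449.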